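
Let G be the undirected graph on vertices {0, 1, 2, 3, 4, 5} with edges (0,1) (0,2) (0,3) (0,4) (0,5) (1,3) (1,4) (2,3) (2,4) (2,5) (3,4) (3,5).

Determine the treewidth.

A width-3 tree decomposition is:
Bags: B1 = {0, 2, 3, 5}  B2 = {0, 2, 3, 4}  B3 = {0, 1, 3, 4}
Tree: B1–B2, B2–B3
Each bag holds 4 vertices, so the decomposition has width 3, which upper-bounds the treewidth. For the lower bound, the 4 vertices {0, 1, 3, 4} are pairwise adjacent, and any tree decomposition puts a clique entirely inside one bag — forcing width ≥ 3. Therefore the treewidth is 3.

3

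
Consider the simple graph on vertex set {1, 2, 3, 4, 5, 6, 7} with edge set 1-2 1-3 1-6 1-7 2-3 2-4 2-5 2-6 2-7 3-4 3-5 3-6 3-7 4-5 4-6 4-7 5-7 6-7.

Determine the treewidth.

4

A width-4 tree decomposition is:
Bags: B1 = {2, 3, 4, 6, 7}  B2 = {2, 3, 4, 5, 7}  B3 = {1, 2, 3, 6, 7}
Tree: B1–B2, B1–B3
The largest bag has 5 vertices, giving width 4; this decomposition certifies tw(G) ≤ 4. Conversely, {1, 2, 3, 6, 7} is a clique of size 5, and the vertices of any clique must share a bag in every tree decomposition; so some bag has ≥ 5 vertices and tw(G) ≥ 4. Therefore the treewidth is 4.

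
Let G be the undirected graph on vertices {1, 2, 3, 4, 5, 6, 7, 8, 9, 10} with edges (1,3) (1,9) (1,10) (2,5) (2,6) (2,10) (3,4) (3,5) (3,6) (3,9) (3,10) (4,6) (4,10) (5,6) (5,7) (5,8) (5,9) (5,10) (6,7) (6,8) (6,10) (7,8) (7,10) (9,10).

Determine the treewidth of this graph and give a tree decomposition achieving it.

Each bag holds 4 vertices, so the decomposition has width 3, which upper-bounds the treewidth. Conversely, {5, 6, 7, 8} is a clique of size 4, and the vertices of any clique must share a bag in every tree decomposition; so some bag has ≥ 4 vertices and tw(G) ≥ 3. The upper and lower bounds meet at 3, so that is the treewidth.

Treewidth 3.
Bags: B1 = {3, 5, 6, 10}  B2 = {3, 5, 9, 10}  B3 = {5, 6, 7, 10}  B4 = {5, 6, 7, 8}  B5 = {3, 4, 6, 10}  B6 = {2, 5, 6, 10}  B7 = {1, 3, 9, 10}
Tree: B1–B2, B1–B3, B3–B4, B1–B5, B3–B6, B2–B7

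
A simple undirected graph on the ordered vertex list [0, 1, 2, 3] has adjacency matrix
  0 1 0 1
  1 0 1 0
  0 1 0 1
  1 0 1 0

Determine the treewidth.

A width-2 tree decomposition is:
Bags: B1 = {0, 2, 3}  B2 = {0, 1, 2}
Tree: B1–B2
Each bag holds 3 vertices, so the decomposition has width 2, which upper-bounds the treewidth. Since 2–3–0–1–2 is a cycle in G, G is not acyclic. Forests are exactly the graphs of treewidth ≤ 1, so tw(G) ≥ 2. Combining the bounds, tw(G) = 2.

2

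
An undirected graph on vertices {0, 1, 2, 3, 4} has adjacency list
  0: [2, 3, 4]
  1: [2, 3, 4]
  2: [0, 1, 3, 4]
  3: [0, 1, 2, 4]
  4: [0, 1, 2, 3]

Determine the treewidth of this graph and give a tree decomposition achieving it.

Treewidth 3.
One such decomposition:
Bags: B1 = {1, 2, 3, 4}  B2 = {0, 2, 3, 4}
Tree: B1–B2

Each bag holds 4 vertices, so the decomposition has width 3, which upper-bounds the treewidth. On the other hand G contains the 4-clique {0, 2, 3, 4}. A clique must lie in a single bag of any decomposition, so no decomposition can have width below 3. Hence tw(G) = 3 exactly.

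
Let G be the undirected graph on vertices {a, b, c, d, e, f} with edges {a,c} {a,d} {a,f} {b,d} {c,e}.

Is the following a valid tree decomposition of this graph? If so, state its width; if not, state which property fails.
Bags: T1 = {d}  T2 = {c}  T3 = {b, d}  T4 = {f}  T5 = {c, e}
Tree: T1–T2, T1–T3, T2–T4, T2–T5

No — vertex a appears in no bag.

A tree decomposition must satisfy three properties: every vertex lies in some bag; for every edge, both endpoints lie together in some bag; and for every vertex, the bags containing it form a connected subtree. Here vertex a appears in no bag, so the decomposition is invalid.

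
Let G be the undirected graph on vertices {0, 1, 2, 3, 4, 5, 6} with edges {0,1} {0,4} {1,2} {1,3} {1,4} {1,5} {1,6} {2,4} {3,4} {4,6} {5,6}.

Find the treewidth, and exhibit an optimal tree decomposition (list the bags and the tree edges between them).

Treewidth 2.
One optimal decomposition is:
Bags: B1 = {1, 4, 6}  B2 = {0, 1, 4}  B3 = {1, 5, 6}  B4 = {1, 3, 4}  B5 = {1, 2, 4}
Tree: B1–B2, B1–B3, B1–B4, B1–B5

Every bag has size at most 3, so the width is 3 − 1 = 2 and tw(G) ≤ 2. On the other hand G contains the 3-clique {0, 1, 4}. A clique must lie in a single bag of any decomposition, so no decomposition can have width below 2. The upper and lower bounds meet at 2, so that is the treewidth.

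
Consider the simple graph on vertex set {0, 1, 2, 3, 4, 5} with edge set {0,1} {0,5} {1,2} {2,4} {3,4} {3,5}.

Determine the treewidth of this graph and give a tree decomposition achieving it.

Each bag holds 3 vertices, so the decomposition has width 2, which upper-bounds the treewidth. Since 1–2–4–3–5–0–1 is a cycle in G, G is not acyclic. Forests are exactly the graphs of treewidth ≤ 1, so tw(G) ≥ 2. Hence tw(G) = 2 exactly.

Treewidth 2.
Bags: B1 = {1, 2, 4}  B2 = {1, 3, 4}  B3 = {1, 3, 5}  B4 = {0, 1, 5}
Tree: B1–B2, B2–B3, B3–B4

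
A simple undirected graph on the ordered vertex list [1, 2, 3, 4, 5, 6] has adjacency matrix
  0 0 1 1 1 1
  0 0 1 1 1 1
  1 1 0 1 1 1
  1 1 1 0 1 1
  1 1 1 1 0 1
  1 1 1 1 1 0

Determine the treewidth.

4

A width-4 tree decomposition is:
Bags: B1 = {1, 3, 4, 5, 6}  B2 = {2, 3, 4, 5, 6}
Tree: B1–B2
The largest bag has 5 vertices, giving width 4; this decomposition certifies tw(G) ≤ 4. For the lower bound, the 5 vertices {1, 3, 4, 5, 6} are pairwise adjacent, and any tree decomposition puts a clique entirely inside one bag — forcing width ≥ 4. Hence tw(G) = 4 exactly.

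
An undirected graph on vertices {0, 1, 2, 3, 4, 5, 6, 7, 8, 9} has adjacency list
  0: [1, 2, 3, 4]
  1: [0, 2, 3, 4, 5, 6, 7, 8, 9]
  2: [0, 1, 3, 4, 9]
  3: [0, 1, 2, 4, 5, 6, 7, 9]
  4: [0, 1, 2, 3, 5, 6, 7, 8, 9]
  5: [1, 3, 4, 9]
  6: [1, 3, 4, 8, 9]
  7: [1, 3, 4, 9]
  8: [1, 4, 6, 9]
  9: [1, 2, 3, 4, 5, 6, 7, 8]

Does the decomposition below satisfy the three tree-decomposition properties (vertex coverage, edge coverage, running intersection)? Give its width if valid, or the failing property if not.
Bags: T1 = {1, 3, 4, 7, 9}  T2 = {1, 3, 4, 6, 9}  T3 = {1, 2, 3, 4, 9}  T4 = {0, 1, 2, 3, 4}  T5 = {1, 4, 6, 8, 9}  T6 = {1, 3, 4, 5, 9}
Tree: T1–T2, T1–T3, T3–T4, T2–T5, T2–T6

Yes; width 4.

Checking the three conditions: (i) the bags cover all of {0, 1, 2, 3, 4, 5, 6, 7, 8, 9}; (ii) for each edge, some bag contains both endpoints; (iii) the bags containing any fixed vertex form a subtree. All hold, so the decomposition is valid with width 5 − 1 = 4.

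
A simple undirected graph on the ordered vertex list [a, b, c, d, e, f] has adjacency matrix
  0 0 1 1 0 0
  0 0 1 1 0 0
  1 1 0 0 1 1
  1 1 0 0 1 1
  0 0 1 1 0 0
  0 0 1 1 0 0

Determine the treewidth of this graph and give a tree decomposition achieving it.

Every bag has size at most 3, so the width is 3 − 1 = 2 and tw(G) ≤ 2. For the lower bound, G contains the cycle f–c–e–d–f, so G is not a forest; only forests have treewidth ≤ 1, hence tw(G) ≥ 2. Hence tw(G) = 2 exactly.

Treewidth 2.
Bags: B1 = {c, d, f}  B2 = {c, d, e}  B3 = {b, c, d}  B4 = {a, c, d}
Tree: B1–B2, B2–B3, B3–B4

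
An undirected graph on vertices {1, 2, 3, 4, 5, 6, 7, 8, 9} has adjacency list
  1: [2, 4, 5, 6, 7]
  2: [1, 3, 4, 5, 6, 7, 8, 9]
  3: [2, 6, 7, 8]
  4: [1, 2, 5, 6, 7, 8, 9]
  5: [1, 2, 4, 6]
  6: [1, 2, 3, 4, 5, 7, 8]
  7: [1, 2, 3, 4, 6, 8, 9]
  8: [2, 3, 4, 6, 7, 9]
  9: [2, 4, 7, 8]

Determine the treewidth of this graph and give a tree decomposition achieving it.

The largest bag has 5 vertices, giving width 4; this decomposition certifies tw(G) ≤ 4. On the other hand G contains the 5-clique {2, 3, 6, 7, 8}. A clique must lie in a single bag of any decomposition, so no decomposition can have width below 4. Hence tw(G) = 4 exactly.

Treewidth 4.
Bags: B1 = {1, 2, 4, 6, 7}  B2 = {2, 4, 6, 7, 8}  B3 = {1, 2, 4, 5, 6}  B4 = {2, 4, 7, 8, 9}  B5 = {2, 3, 6, 7, 8}
Tree: B1–B2, B1–B3, B2–B4, B2–B5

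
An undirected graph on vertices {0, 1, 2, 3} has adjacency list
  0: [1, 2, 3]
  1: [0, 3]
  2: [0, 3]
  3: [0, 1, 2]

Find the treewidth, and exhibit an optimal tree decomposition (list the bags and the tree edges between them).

Every bag has size at most 3, so the width is 3 − 1 = 2 and tw(G) ≤ 2. For the lower bound, the 3 vertices {0, 1, 3} are pairwise adjacent, and any tree decomposition puts a clique entirely inside one bag — forcing width ≥ 2. The upper and lower bounds meet at 2, so that is the treewidth.

Treewidth 2.
One optimal decomposition is:
Bags: B1 = {0, 1, 3}  B2 = {0, 2, 3}
Tree: B1–B2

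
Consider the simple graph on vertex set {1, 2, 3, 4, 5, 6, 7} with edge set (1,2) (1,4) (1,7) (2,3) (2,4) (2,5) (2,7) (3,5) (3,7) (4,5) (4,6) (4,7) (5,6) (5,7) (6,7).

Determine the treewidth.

A width-3 tree decomposition is:
Bags: B1 = {2, 4, 5, 7}  B2 = {4, 5, 6, 7}  B3 = {1, 2, 4, 7}  B4 = {2, 3, 5, 7}
Tree: B1–B2, B1–B3, B1–B4
Every bag has size at most 4, so the width is 4 − 1 = 3 and tw(G) ≤ 3. For the lower bound, the 4 vertices {2, 3, 5, 7} are pairwise adjacent, and any tree decomposition puts a clique entirely inside one bag — forcing width ≥ 3. Therefore the treewidth is 3.

3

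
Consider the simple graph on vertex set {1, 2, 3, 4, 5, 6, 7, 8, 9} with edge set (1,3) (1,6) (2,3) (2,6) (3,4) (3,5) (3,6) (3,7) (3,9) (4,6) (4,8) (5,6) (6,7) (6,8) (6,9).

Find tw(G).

2

A width-2 tree decomposition is:
Bags: B1 = {3, 6, 7}  B2 = {3, 6, 9}  B3 = {1, 3, 6}  B4 = {3, 4, 6}  B5 = {4, 6, 8}  B6 = {3, 5, 6}  B7 = {2, 3, 6}
Tree: B1–B2, B1–B3, B2–B4, B4–B5, B3–B6, B6–B7
The largest bag has 3 vertices, giving width 2; this decomposition certifies tw(G) ≤ 2. On the other hand G contains the 3-clique {4, 6, 8}. A clique must lie in a single bag of any decomposition, so no decomposition can have width below 2. Hence tw(G) = 2 exactly.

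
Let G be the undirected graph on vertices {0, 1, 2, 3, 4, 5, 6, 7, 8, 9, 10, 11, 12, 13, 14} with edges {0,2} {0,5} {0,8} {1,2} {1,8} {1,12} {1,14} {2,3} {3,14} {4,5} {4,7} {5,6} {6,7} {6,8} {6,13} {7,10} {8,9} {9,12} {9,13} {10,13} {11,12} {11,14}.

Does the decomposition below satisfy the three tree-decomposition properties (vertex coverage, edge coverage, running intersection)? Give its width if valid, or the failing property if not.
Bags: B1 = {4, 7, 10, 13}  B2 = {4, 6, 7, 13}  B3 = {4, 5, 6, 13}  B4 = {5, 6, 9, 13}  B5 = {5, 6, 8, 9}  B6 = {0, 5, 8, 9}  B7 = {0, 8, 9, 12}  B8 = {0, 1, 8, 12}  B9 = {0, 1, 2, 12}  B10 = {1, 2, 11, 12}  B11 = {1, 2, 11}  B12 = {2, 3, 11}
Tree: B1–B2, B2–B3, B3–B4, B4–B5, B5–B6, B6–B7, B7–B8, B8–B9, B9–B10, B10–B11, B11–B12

No — vertex 14 appears in no bag.

A tree decomposition must satisfy three properties: every vertex lies in some bag; for every edge, both endpoints lie together in some bag; and for every vertex, the bags containing it form a connected subtree. Here vertex 14 appears in no bag, so the decomposition is invalid.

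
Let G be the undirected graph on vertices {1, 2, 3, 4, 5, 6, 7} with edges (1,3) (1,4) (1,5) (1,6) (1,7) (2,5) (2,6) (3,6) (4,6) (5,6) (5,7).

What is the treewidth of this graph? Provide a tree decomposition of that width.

Each bag holds 3 vertices, so the decomposition has width 2, which upper-bounds the treewidth. For the lower bound, the 3 vertices {1, 3, 6} are pairwise adjacent, and any tree decomposition puts a clique entirely inside one bag — forcing width ≥ 2. Combining the bounds, tw(G) = 2.

Treewidth 2.
One such decomposition:
Bags: B1 = {1, 5, 6}  B2 = {1, 3, 6}  B3 = {1, 4, 6}  B4 = {2, 5, 6}  B5 = {1, 5, 7}
Tree: B1–B2, B2–B3, B1–B4, B1–B5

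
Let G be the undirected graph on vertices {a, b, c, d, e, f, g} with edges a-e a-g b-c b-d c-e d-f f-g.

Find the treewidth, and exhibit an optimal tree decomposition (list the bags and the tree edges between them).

The largest bag has 3 vertices, giving width 2; this decomposition certifies tw(G) ≤ 2. The edges c–e–a–g–f–d–b–c form a cycle, so G is not a tree and its treewidth is at least 2. The upper and lower bounds meet at 2, so that is the treewidth.

Treewidth 2.
One such decomposition:
Bags: B1 = {a, c, e}  B2 = {a, c, g}  B3 = {c, f, g}  B4 = {c, d, f}  B5 = {b, c, d}
Tree: B1–B2, B2–B3, B3–B4, B4–B5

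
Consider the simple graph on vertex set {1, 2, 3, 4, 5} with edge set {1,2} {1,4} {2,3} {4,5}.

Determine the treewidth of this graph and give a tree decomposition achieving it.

Every bag has size at most 2, so the width is 2 − 1 = 1 and tw(G) ≤ 1. Any graph with an edge has treewidth ≥ 1, and G has the edge 5–4. Therefore the treewidth is 1.

Treewidth 1.
One optimal decomposition is:
Bags: B1 = {4, 5}  B2 = {1, 4}  B3 = {1, 2}  B4 = {2, 3}
Tree: B1–B2, B2–B3, B3–B4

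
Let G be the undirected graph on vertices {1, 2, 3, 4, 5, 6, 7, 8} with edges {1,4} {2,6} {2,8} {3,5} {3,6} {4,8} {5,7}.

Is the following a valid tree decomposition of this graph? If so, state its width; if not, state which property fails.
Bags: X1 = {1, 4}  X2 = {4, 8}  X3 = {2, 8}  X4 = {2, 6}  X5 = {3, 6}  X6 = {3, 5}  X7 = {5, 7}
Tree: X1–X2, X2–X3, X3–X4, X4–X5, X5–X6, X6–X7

Yes; width 1.

Vertex coverage: the bags together contain {1, 2, 3, 4, 5, 6, 7, 8}, the full vertex set. Edge coverage: each edge of G has both endpoints in at least one bag. Running intersection: for every vertex, the bags containing it form a connected subtree. All three properties hold, so this is a valid tree decomposition of width max|bag| − 1 = 1, and hence tw(G) ≤ 1.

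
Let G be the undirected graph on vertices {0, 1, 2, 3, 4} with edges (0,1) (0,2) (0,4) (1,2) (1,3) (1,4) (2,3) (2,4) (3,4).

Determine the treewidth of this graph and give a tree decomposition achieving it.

Every bag has size at most 4, so the width is 4 − 1 = 3 and tw(G) ≤ 3. On the other hand G contains the 4-clique {0, 1, 2, 4}. A clique must lie in a single bag of any decomposition, so no decomposition can have width below 3. The upper and lower bounds meet at 3, so that is the treewidth.

Treewidth 3.
One optimal decomposition is:
Bags: B1 = {1, 2, 3, 4}  B2 = {0, 1, 2, 4}
Tree: B1–B2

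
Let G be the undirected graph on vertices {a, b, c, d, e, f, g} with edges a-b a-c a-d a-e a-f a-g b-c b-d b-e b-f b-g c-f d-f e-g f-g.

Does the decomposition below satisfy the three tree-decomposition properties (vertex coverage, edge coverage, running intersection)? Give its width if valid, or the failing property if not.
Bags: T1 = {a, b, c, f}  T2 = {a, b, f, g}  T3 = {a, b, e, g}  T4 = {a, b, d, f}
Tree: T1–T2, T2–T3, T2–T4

Every vertex of G appears in some bag (union = {a, b, c, d, e, f, g}); every edge is covered by a bag; and for each vertex v the set of bags containing v is connected in the bag tree. The decomposition is therefore valid. The largest bag has 4 vertices, so the width is 3.

Yes; width 3.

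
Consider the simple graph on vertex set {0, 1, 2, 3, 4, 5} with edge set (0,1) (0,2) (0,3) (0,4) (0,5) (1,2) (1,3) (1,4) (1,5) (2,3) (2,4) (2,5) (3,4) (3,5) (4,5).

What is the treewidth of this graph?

A width-5 tree decomposition is:
Bags: B1 = {0, 1, 2, 3, 4, 5}
Tree: (single bag)
A single bag containing all 6 vertices is trivially a valid decomposition of width 5. Conversely, {0, 1, 2, 3, 4, 5} is a clique of size 6, and the vertices of any clique must share a bag in every tree decomposition; so some bag has ≥ 6 vertices and tw(G) ≥ 5. The upper and lower bounds meet at 5, so that is the treewidth.

5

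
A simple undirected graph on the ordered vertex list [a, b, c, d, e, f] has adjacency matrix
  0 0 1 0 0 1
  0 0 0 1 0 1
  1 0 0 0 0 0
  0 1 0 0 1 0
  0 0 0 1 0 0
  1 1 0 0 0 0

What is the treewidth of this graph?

1

A width-1 tree decomposition is:
Bags: B1 = {d, e}  B2 = {b, d}  B3 = {b, f}  B4 = {a, f}  B5 = {a, c}
Tree: B1–B2, B2–B3, B3–B4, B4–B5
Every bag has size at most 2, so the width is 2 − 1 = 1 and tw(G) ≤ 1. Any graph with an edge has treewidth ≥ 1, and G has the edge e–d. Therefore the treewidth is 1.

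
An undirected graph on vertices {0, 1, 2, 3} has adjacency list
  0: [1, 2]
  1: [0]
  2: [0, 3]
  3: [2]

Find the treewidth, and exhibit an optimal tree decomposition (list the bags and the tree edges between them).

Treewidth 1.
One such decomposition:
Bags: B1 = {2, 3}  B2 = {0, 2}  B3 = {0, 1}
Tree: B1–B2, B2–B3

Every bag has size at most 2, so the width is 2 − 1 = 1 and tw(G) ≤ 1. Any graph with an edge has treewidth ≥ 1, and G has the edge 3–2. Hence tw(G) = 1 exactly.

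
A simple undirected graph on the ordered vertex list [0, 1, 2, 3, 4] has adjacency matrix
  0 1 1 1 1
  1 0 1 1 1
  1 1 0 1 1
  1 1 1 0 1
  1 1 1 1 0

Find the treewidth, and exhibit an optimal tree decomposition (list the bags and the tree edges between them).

With just one bag of size 5, the width is 5 − 1 = 4, so tw(G) ≤ 4. On the other hand G contains the 5-clique {0, 1, 2, 3, 4}. A clique must lie in a single bag of any decomposition, so no decomposition can have width below 4. Combining the bounds, tw(G) = 4.

Treewidth 4.
Bags: B1 = {0, 1, 2, 3, 4}
Tree: (single bag)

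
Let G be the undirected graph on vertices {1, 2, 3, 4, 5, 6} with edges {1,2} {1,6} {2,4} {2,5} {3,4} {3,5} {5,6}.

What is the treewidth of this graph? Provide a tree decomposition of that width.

Each bag holds 3 vertices, so the decomposition has width 2, which upper-bounds the treewidth. For the lower bound, G contains the cycle 1–6–5–2–1, so G is not a forest; only forests have treewidth ≤ 1, hence tw(G) ≥ 2. Combining the bounds, tw(G) = 2.

Treewidth 2.
One such decomposition:
Bags: B1 = {1, 2, 6}  B2 = {2, 5, 6}  B3 = {2, 4, 5}  B4 = {3, 4, 5}
Tree: B1–B2, B2–B3, B3–B4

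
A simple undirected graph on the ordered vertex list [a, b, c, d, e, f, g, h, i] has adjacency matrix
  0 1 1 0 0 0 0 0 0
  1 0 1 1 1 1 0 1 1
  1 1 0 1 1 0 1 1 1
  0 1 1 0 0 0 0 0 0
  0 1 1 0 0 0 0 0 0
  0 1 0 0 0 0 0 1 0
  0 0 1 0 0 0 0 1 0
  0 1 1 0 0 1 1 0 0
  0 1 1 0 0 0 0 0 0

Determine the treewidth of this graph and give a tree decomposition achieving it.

Each bag holds 3 vertices, so the decomposition has width 2, which upper-bounds the treewidth. For the lower bound, the 3 vertices {c, g, h} are pairwise adjacent, and any tree decomposition puts a clique entirely inside one bag — forcing width ≥ 2. Hence tw(G) = 2 exactly.

Treewidth 2.
One such decomposition:
Bags: B1 = {b, c, i}  B2 = {b, c, h}  B3 = {c, g, h}  B4 = {b, c, e}  B5 = {b, c, d}  B6 = {a, b, c}  B7 = {b, f, h}
Tree: B1–B2, B2–B3, B1–B4, B1–B5, B4–B6, B2–B7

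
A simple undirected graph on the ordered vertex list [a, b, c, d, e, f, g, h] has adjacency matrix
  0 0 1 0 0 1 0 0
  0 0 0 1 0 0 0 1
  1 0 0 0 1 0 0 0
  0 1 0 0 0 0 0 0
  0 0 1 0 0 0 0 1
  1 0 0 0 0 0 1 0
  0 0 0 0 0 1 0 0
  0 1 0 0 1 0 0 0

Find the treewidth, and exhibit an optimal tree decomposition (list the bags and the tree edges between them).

Treewidth 1.
Bags: B1 = {f, g}  B2 = {a, f}  B3 = {a, c}  B4 = {c, e}  B5 = {e, h}  B6 = {b, h}  B7 = {b, d}
Tree: B1–B2, B2–B3, B3–B4, B4–B5, B5–B6, B6–B7

Every bag has size at most 2, so the width is 2 − 1 = 1 and tw(G) ≤ 1. Any graph with an edge has treewidth ≥ 1, and G has the edge g–f. The upper and lower bounds meet at 1, so that is the treewidth.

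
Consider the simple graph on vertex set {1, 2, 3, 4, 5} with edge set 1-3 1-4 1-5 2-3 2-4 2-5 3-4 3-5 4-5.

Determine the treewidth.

3

A width-3 tree decomposition is:
Bags: B1 = {2, 3, 4, 5}  B2 = {1, 3, 4, 5}
Tree: B1–B2
Each bag holds 4 vertices, so the decomposition has width 3, which upper-bounds the treewidth. For the lower bound, the 4 vertices {1, 3, 4, 5} are pairwise adjacent, and any tree decomposition puts a clique entirely inside one bag — forcing width ≥ 3. Hence tw(G) = 3 exactly.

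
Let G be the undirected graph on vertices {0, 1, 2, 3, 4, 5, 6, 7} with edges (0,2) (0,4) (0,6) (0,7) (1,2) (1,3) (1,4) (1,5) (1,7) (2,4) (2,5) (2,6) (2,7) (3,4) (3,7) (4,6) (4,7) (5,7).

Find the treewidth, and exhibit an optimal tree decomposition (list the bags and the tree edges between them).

Treewidth 3.
One such decomposition:
Bags: B1 = {1, 2, 4, 7}  B2 = {0, 2, 4, 7}  B3 = {1, 2, 5, 7}  B4 = {1, 3, 4, 7}  B5 = {0, 2, 4, 6}
Tree: B1–B2, B1–B3, B1–B4, B2–B5

The largest bag has 4 vertices, giving width 3; this decomposition certifies tw(G) ≤ 3. For the lower bound, the 4 vertices {0, 2, 4, 6} are pairwise adjacent, and any tree decomposition puts a clique entirely inside one bag — forcing width ≥ 3. Therefore the treewidth is 3.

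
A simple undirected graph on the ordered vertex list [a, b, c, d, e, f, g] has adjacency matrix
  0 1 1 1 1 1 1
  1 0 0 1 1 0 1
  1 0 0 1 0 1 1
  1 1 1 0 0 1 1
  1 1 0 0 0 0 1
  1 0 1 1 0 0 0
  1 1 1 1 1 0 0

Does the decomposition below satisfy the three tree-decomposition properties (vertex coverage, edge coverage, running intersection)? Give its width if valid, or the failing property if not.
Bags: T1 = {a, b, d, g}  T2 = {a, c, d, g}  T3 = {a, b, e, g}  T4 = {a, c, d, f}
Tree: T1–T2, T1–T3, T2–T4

Yes; width 3.

Every vertex of G appears in some bag (union = {a, b, c, d, e, f, g}); every edge is covered by a bag; and for each vertex v the set of bags containing v is connected in the bag tree. The decomposition is therefore valid. The largest bag has 4 vertices, so the width is 3.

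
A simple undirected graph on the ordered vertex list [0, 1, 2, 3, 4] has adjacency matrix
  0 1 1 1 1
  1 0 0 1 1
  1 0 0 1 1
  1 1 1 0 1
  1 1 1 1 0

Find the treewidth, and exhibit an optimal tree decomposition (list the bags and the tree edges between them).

Each bag holds 4 vertices, so the decomposition has width 3, which upper-bounds the treewidth. On the other hand G contains the 4-clique {0, 1, 3, 4}. A clique must lie in a single bag of any decomposition, so no decomposition can have width below 3. Hence tw(G) = 3 exactly.

Treewidth 3.
One such decomposition:
Bags: B1 = {0, 2, 3, 4}  B2 = {0, 1, 3, 4}
Tree: B1–B2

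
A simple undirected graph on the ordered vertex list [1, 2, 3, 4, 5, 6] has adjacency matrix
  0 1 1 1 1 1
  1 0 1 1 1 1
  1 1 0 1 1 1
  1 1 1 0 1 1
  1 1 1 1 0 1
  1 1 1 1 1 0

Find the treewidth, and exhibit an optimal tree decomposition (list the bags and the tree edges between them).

Treewidth 5.
Bags: B1 = {1, 2, 3, 4, 5, 6}
Tree: (single bag)

A single bag containing all 6 vertices is trivially a valid decomposition of width 5. Conversely, {1, 2, 3, 4, 5, 6} is a clique of size 6, and the vertices of any clique must share a bag in every tree decomposition; so some bag has ≥ 6 vertices and tw(G) ≥ 5. Therefore the treewidth is 5.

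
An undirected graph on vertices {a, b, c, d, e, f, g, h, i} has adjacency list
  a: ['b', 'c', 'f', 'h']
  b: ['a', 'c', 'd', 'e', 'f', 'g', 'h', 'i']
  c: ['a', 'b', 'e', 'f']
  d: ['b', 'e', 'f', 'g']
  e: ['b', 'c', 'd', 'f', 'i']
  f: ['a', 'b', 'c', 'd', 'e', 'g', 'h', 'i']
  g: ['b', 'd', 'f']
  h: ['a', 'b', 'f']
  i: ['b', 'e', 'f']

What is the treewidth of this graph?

A width-3 tree decomposition is:
Bags: B1 = {b, d, e, f}  B2 = {b, d, f, g}  B3 = {b, e, f, i}  B4 = {b, c, e, f}  B5 = {a, b, c, f}  B6 = {a, b, f, h}
Tree: B1–B2, B1–B3, B1–B4, B4–B5, B5–B6
Each bag holds 4 vertices, so the decomposition has width 3, which upper-bounds the treewidth. On the other hand G contains the 4-clique {b, d, f, g}. A clique must lie in a single bag of any decomposition, so no decomposition can have width below 3. Hence tw(G) = 3 exactly.

3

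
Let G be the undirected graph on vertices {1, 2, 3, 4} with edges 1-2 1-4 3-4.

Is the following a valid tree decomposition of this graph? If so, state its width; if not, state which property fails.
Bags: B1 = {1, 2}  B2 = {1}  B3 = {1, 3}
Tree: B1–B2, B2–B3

A tree decomposition must satisfy three properties: every vertex lies in some bag; for every edge, both endpoints lie together in some bag; and for every vertex, the bags containing it form a connected subtree. Here vertex 4 appears in no bag, so the decomposition is invalid.

No — vertex 4 appears in no bag.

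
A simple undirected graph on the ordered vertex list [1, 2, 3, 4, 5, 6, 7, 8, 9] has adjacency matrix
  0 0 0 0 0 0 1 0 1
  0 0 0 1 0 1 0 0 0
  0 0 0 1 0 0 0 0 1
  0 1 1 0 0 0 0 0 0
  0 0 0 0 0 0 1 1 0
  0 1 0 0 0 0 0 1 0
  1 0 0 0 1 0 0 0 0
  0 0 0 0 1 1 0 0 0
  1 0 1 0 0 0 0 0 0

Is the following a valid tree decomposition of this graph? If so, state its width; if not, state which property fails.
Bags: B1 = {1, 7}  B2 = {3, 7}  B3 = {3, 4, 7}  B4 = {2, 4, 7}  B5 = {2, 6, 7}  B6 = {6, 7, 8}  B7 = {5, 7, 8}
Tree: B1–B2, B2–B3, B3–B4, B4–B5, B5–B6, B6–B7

No — vertex 9 appears in no bag.

A tree decomposition must satisfy three properties: every vertex lies in some bag; for every edge, both endpoints lie together in some bag; and for every vertex, the bags containing it form a connected subtree. Here vertex 9 appears in no bag, so the decomposition is invalid.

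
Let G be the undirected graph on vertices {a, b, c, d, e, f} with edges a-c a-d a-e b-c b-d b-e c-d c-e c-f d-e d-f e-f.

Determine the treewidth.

3

A width-3 tree decomposition is:
Bags: B1 = {a, c, d, e}  B2 = {b, c, d, e}  B3 = {c, d, e, f}
Tree: B1–B2, B2–B3
Every bag has size at most 4, so the width is 4 − 1 = 3 and tw(G) ≤ 3. Conversely, {a, c, d, e} is a clique of size 4, and the vertices of any clique must share a bag in every tree decomposition; so some bag has ≥ 4 vertices and tw(G) ≥ 3. Combining the bounds, tw(G) = 3.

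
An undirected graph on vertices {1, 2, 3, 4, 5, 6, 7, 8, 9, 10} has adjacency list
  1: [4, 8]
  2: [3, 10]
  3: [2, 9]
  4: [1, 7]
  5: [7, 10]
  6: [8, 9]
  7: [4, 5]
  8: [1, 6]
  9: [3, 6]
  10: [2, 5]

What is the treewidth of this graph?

2

A width-2 tree decomposition is:
Bags: B1 = {6, 8, 9}  B2 = {1, 8, 9}  B3 = {1, 4, 9}  B4 = {4, 7, 9}  B5 = {5, 7, 9}  B6 = {5, 9, 10}  B7 = {2, 9, 10}  B8 = {2, 3, 9}
Tree: B1–B2, B2–B3, B3–B4, B4–B5, B5–B6, B6–B7, B7–B8
Every bag has size at most 3, so the width is 3 − 1 = 2 and tw(G) ≤ 2. The edges 9–6–8–1–4–7–5–10–2–3–9 form a cycle, so G is not a tree and its treewidth is at least 2. Therefore the treewidth is 2.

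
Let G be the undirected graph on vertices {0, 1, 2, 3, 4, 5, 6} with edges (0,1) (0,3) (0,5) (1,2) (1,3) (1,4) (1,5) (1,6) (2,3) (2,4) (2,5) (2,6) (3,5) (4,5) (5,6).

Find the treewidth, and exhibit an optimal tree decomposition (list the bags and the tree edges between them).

Treewidth 3.
Bags: B1 = {0, 1, 3, 5}  B2 = {1, 2, 3, 5}  B3 = {1, 2, 5, 6}  B4 = {1, 2, 4, 5}
Tree: B1–B2, B2–B3, B3–B4

The largest bag has 4 vertices, giving width 3; this decomposition certifies tw(G) ≤ 3. Conversely, {0, 1, 3, 5} is a clique of size 4, and the vertices of any clique must share a bag in every tree decomposition; so some bag has ≥ 4 vertices and tw(G) ≥ 3. Hence tw(G) = 3 exactly.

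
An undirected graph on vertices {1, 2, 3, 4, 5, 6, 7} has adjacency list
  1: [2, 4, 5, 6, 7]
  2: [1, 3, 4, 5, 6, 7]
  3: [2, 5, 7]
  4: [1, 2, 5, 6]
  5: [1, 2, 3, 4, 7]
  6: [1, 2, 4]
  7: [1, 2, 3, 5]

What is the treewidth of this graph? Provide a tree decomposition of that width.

The largest bag has 4 vertices, giving width 3; this decomposition certifies tw(G) ≤ 3. On the other hand G contains the 4-clique {1, 2, 4, 5}. A clique must lie in a single bag of any decomposition, so no decomposition can have width below 3. Therefore the treewidth is 3.

Treewidth 3.
Bags: B1 = {1, 2, 5, 7}  B2 = {2, 3, 5, 7}  B3 = {1, 2, 4, 5}  B4 = {1, 2, 4, 6}
Tree: B1–B2, B1–B3, B3–B4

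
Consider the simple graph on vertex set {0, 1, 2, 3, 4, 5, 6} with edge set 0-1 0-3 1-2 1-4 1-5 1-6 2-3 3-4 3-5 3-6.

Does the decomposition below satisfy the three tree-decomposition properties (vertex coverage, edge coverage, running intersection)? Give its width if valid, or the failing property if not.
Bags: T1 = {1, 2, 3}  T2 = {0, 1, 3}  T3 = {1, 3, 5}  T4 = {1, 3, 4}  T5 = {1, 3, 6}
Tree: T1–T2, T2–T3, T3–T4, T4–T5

Checking the three conditions: (i) the bags cover all of {0, 1, 2, 3, 4, 5, 6}; (ii) for each edge, some bag contains both endpoints; (iii) the bags containing any fixed vertex form a subtree. All hold, so the decomposition is valid with width 3 − 1 = 2.

Yes; width 2.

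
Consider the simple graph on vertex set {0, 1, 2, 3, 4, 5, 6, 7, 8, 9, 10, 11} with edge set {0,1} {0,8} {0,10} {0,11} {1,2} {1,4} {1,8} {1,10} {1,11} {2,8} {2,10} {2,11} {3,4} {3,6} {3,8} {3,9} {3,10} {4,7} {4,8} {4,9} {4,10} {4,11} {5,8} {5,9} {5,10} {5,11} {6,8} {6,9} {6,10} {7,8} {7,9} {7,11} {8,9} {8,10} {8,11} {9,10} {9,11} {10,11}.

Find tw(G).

A width-4 tree decomposition is:
Bags: B1 = {4, 8, 9, 10, 11}  B2 = {5, 8, 9, 10, 11}  B3 = {1, 4, 8, 10, 11}  B4 = {0, 1, 8, 10, 11}  B5 = {1, 2, 8, 10, 11}  B6 = {4, 7, 8, 9, 11}  B7 = {3, 4, 8, 9, 10}  B8 = {3, 6, 8, 9, 10}
Tree: B1–B2, B1–B3, B3–B4, B4–B5, B1–B6, B1–B7, B7–B8
The largest bag has 5 vertices, giving width 4; this decomposition certifies tw(G) ≤ 4. Conversely, {0, 1, 8, 10, 11} is a clique of size 5, and the vertices of any clique must share a bag in every tree decomposition; so some bag has ≥ 5 vertices and tw(G) ≥ 4. Hence tw(G) = 4 exactly.

4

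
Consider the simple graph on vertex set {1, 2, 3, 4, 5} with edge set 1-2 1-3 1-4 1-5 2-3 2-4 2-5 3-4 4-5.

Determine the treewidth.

3

A width-3 tree decomposition is:
Bags: B1 = {1, 2, 4, 5}  B2 = {1, 2, 3, 4}
Tree: B1–B2
Each bag holds 4 vertices, so the decomposition has width 3, which upper-bounds the treewidth. On the other hand G contains the 4-clique {1, 2, 3, 4}. A clique must lie in a single bag of any decomposition, so no decomposition can have width below 3. Therefore the treewidth is 3.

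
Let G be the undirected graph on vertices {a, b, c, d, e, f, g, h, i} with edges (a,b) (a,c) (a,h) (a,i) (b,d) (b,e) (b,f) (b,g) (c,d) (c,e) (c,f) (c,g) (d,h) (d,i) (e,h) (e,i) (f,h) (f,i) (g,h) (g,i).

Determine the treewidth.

A width-4 tree decomposition is:
Bags: B1 = {b, c, d, h, i}  B2 = {a, b, c, h, i}  B3 = {b, c, g, h, i}  B4 = {b, c, e, h, i}  B5 = {b, c, f, h, i}
Tree: B1–B2, B2–B3, B3–B4, B4–B5
The largest bag has 5 vertices, giving width 4; this decomposition certifies tw(G) ≤ 4. For the lower bound: the 5 vertex sets {d,h}, {a,c}, {g,i}, {b}, {e} are disjoint, each induces a connected subgraph, and every pair is joined by at least one edge of G. Contracting each set to a single vertex therefore yields K_{5} as a minor, and since treewidth is minor-monotone, tw(G) ≥ tw(K_{5}) = 4. Therefore the treewidth is 4.

4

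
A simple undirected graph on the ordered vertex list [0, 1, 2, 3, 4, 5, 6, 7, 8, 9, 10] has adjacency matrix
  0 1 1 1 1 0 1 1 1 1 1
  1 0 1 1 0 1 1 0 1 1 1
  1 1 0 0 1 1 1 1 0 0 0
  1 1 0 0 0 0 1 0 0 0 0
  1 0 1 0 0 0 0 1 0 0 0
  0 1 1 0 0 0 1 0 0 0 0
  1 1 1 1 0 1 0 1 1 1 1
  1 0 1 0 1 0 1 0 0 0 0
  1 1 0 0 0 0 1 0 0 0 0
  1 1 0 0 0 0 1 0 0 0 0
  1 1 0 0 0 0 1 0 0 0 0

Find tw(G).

A width-3 tree decomposition is:
Bags: B1 = {0, 1, 2, 6}  B2 = {0, 1, 3, 6}  B3 = {0, 1, 6, 8}  B4 = {0, 2, 6, 7}  B5 = {0, 1, 6, 10}  B6 = {0, 2, 4, 7}  B7 = {1, 2, 5, 6}  B8 = {0, 1, 6, 9}
Tree: B1–B2, B2–B3, B1–B4, B1–B5, B4–B6, B1–B7, B3–B8
Every bag has size at most 4, so the width is 4 − 1 = 3 and tw(G) ≤ 3. For the lower bound, the 4 vertices {0, 2, 4, 7} are pairwise adjacent, and any tree decomposition puts a clique entirely inside one bag — forcing width ≥ 3. The upper and lower bounds meet at 3, so that is the treewidth.

3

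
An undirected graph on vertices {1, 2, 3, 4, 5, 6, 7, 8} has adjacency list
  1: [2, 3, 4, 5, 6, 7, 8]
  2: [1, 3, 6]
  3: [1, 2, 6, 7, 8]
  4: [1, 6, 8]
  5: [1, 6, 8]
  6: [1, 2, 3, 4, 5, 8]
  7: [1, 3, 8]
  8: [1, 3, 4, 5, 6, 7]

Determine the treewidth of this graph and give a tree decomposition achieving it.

Every bag has size at most 4, so the width is 4 − 1 = 3 and tw(G) ≤ 3. Conversely, {1, 3, 6, 8} is a clique of size 4, and the vertices of any clique must share a bag in every tree decomposition; so some bag has ≥ 4 vertices and tw(G) ≥ 3. Therefore the treewidth is 3.

Treewidth 3.
Bags: B1 = {1, 3, 6, 8}  B2 = {1, 3, 7, 8}  B3 = {1, 5, 6, 8}  B4 = {1, 4, 6, 8}  B5 = {1, 2, 3, 6}
Tree: B1–B2, B1–B3, B3–B4, B1–B5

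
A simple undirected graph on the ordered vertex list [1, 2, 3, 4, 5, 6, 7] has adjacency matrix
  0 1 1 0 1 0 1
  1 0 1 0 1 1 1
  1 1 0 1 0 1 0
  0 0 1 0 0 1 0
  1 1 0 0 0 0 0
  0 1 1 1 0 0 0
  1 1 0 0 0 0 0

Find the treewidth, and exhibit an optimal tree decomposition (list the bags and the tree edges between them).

Treewidth 2.
One optimal decomposition is:
Bags: B1 = {1, 2, 5}  B2 = {1, 2, 7}  B3 = {1, 2, 3}  B4 = {2, 3, 6}  B5 = {3, 4, 6}
Tree: B1–B2, B2–B3, B3–B4, B4–B5

Every bag has size at most 3, so the width is 3 − 1 = 2 and tw(G) ≤ 2. On the other hand G contains the 3-clique {1, 2, 3}. A clique must lie in a single bag of any decomposition, so no decomposition can have width below 2. Combining the bounds, tw(G) = 2.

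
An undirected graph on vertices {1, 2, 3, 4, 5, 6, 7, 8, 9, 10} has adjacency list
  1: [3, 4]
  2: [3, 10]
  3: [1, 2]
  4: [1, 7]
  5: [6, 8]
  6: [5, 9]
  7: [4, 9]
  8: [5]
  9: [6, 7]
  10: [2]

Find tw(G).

1

A width-1 tree decomposition is:
Bags: B1 = {5, 8}  B2 = {5, 6}  B3 = {6, 9}  B4 = {7, 9}  B5 = {4, 7}  B6 = {1, 4}  B7 = {1, 3}  B8 = {2, 3}  B9 = {2, 10}
Tree: B1–B2, B2–B3, B3–B4, B4–B5, B5–B6, B6–B7, B7–B8, B8–B9
Every bag has size at most 2, so the width is 2 − 1 = 1 and tw(G) ≤ 1. G has an edge, so its treewidth is at least 1. Combining the bounds, tw(G) = 1.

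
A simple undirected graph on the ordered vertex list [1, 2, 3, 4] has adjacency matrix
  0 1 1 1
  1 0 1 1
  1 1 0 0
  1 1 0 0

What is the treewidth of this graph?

2

A width-2 tree decomposition is:
Bags: B1 = {1, 2, 4}  B2 = {1, 2, 3}
Tree: B1–B2
Every bag has size at most 3, so the width is 3 − 1 = 2 and tw(G) ≤ 2. For the lower bound, the 3 vertices {1, 2, 3} are pairwise adjacent, and any tree decomposition puts a clique entirely inside one bag — forcing width ≥ 2. The upper and lower bounds meet at 2, so that is the treewidth.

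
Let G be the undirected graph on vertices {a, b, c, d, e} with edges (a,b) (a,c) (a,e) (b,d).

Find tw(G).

1

A width-1 tree decomposition is:
Bags: B1 = {b, d}  B2 = {a, b}  B3 = {a, e}  B4 = {a, c}
Tree: B1–B2, B2–B3, B2–B4
Every bag has size at most 2, so the width is 2 − 1 = 1 and tw(G) ≤ 1. G has an edge, so its treewidth is at least 1. The upper and lower bounds meet at 1, so that is the treewidth.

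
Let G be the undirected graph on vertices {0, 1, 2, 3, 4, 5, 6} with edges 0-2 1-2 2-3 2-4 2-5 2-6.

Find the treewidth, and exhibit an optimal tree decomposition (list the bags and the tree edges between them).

The largest bag has 2 vertices, giving width 1; this decomposition certifies tw(G) ≤ 1. Since G has at least one edge (e.g. 2–5), it is not an edgeless graph, so tw(G) ≥ 1. Hence tw(G) = 1 exactly.

Treewidth 1.
Bags: B1 = {2, 5}  B2 = {1, 2}  B3 = {2, 3}  B4 = {0, 2}  B5 = {2, 4}  B6 = {2, 6}
Tree: B1–B2, B2–B3, B2–B4, B3–B5, B3–B6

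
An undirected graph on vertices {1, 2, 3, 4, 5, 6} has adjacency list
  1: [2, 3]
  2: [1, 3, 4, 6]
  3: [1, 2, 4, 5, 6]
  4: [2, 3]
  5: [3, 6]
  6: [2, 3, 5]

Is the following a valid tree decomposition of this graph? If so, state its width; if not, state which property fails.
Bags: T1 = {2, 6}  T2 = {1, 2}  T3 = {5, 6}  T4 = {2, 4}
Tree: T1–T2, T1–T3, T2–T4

No — vertex 3 appears in no bag.

A tree decomposition must satisfy three properties: every vertex lies in some bag; for every edge, both endpoints lie together in some bag; and for every vertex, the bags containing it form a connected subtree. Here vertex 3 appears in no bag, so the decomposition is invalid.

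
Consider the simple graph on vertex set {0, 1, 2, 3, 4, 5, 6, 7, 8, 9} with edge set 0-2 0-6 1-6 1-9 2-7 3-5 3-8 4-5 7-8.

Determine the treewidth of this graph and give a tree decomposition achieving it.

The largest bag has 2 vertices, giving width 1; this decomposition certifies tw(G) ≤ 1. Any graph with an edge has treewidth ≥ 1, and G has the edge 9–1. Combining the bounds, tw(G) = 1.

Treewidth 1.
Bags: B1 = {1, 9}  B2 = {1, 6}  B3 = {0, 6}  B4 = {0, 2}  B5 = {2, 7}  B6 = {7, 8}  B7 = {3, 8}  B8 = {3, 5}  B9 = {4, 5}
Tree: B1–B2, B2–B3, B3–B4, B4–B5, B5–B6, B6–B7, B7–B8, B8–B9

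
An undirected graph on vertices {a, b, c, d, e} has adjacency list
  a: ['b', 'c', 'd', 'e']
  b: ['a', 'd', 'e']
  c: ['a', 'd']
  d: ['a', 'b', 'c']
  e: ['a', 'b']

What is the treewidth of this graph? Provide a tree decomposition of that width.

Treewidth 2.
One optimal decomposition is:
Bags: B1 = {a, c, d}  B2 = {a, b, d}  B3 = {a, b, e}
Tree: B1–B2, B2–B3

The largest bag has 3 vertices, giving width 2; this decomposition certifies tw(G) ≤ 2. Conversely, {a, c, d} is a clique of size 3, and the vertices of any clique must share a bag in every tree decomposition; so some bag has ≥ 3 vertices and tw(G) ≥ 2. Hence tw(G) = 2 exactly.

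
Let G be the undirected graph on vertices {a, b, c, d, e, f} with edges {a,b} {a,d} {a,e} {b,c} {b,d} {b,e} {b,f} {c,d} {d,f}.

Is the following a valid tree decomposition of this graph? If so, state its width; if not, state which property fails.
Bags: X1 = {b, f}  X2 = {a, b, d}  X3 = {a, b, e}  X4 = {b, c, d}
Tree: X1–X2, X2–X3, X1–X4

No — edge (d,f) lies in no bag.

A tree decomposition must satisfy three properties: every vertex lies in some bag; for every edge, both endpoints lie together in some bag; and for every vertex, the bags containing it form a connected subtree. Here edge (d,f) lies in no bag, so the decomposition is invalid.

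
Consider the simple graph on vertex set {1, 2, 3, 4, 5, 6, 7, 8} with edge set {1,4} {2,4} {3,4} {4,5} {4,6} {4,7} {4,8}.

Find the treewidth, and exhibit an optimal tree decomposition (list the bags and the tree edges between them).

Treewidth 1.
One optimal decomposition is:
Bags: B1 = {3, 4}  B2 = {4, 8}  B3 = {4, 7}  B4 = {4, 5}  B5 = {2, 4}  B6 = {1, 4}  B7 = {4, 6}
Tree: B1–B2, B1–B3, B3–B4, B2–B5, B5–B6, B4–B7

Each bag holds 2 vertices, so the decomposition has width 1, which upper-bounds the treewidth. Any graph with an edge has treewidth ≥ 1, and G has the edge 3–4. Hence tw(G) = 1 exactly.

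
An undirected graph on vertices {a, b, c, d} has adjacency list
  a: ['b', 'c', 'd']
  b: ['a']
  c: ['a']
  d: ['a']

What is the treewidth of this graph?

1

A width-1 tree decomposition is:
Bags: B1 = {a, c}  B2 = {a, b}  B3 = {a, d}
Tree: B1–B2, B1–B3
The largest bag has 2 vertices, giving width 1; this decomposition certifies tw(G) ≤ 1. Since G has at least one edge (e.g. c–a), it is not an edgeless graph, so tw(G) ≥ 1. Combining the bounds, tw(G) = 1.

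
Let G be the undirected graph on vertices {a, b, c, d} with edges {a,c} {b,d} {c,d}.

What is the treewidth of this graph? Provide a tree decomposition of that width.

The largest bag has 2 vertices, giving width 1; this decomposition certifies tw(G) ≤ 1. Since G has at least one edge (e.g. a–c), it is not an edgeless graph, so tw(G) ≥ 1. Hence tw(G) = 1 exactly.

Treewidth 1.
One optimal decomposition is:
Bags: B1 = {a, c}  B2 = {c, d}  B3 = {b, d}
Tree: B1–B2, B2–B3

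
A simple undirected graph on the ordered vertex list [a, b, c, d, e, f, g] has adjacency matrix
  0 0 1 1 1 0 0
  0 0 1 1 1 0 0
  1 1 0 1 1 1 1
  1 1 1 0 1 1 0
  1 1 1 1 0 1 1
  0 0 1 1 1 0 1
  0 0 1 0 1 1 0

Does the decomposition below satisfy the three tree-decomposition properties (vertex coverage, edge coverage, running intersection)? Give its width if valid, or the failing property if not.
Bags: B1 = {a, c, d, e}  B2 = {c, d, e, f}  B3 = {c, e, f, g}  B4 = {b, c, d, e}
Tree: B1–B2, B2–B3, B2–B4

Yes; width 3.

Checking the three conditions: (i) the bags cover all of {a, b, c, d, e, f, g}; (ii) for each edge, some bag contains both endpoints; (iii) the bags containing any fixed vertex form a subtree. All hold, so the decomposition is valid with width 4 − 1 = 3.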